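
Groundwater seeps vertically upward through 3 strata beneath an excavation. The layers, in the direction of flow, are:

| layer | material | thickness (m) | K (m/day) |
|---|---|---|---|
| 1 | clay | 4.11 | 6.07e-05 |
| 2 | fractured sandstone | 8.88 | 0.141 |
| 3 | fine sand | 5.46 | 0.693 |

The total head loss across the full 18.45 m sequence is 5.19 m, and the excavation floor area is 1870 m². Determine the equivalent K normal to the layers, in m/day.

0.000272

Flow is perpendicular to layering, so the layers act in series and the equivalent K is the thickness-weighted harmonic mean.
Total thickness L = 4.11 + 8.88 + 5.46 = 18.45 m.
Σ(b_i/K_i) = 4.11/6.07e-05 + 8.88/0.141 + 5.46/0.693 = 67781 d.
K_eq = L / Σ(b_i/K_i) = 18.45 / 67781 = 0.0002722 m/day.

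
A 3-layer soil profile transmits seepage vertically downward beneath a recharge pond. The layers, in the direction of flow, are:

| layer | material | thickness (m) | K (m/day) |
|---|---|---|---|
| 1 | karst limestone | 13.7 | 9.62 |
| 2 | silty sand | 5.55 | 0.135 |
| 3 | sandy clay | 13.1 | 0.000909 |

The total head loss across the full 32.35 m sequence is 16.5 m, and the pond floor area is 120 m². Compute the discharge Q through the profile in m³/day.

0.137

Flow is perpendicular to layering, so the layers act in series and the equivalent K is the thickness-weighted harmonic mean.
Total thickness L = 13.7 + 5.55 + 13.1 = 32.35 m.
Σ(b_i/K_i) = 13.7/9.62 + 5.55/0.135 + 13.1/0.000909 = 14454 d.
K_eq = L / Σ(b_i/K_i) = 32.35 / 14454 = 0.002238 m/day.
Q = K_eq · A · (Δh/L) = 0.002238 × 120 × (16.5/32.35) = 0.1370 m³/day.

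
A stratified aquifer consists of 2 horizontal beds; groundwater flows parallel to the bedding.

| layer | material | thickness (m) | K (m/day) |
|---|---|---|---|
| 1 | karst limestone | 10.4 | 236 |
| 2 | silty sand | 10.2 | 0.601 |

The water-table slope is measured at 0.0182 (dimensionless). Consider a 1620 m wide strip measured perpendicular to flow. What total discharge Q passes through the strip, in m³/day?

Flow is parallel to layering, so each bed carries its own Darcy discharge and the transmissivities add.
Σ(K_i·b_i) = 236×10.4 + 0.601×10.2 = 2461 m²/day.
Hydraulic gradient i = 0.0182.
Q = Σ(K_i·b_i) · W · i = 2461 × 1620 × 0.01820 = 72546 m³/day.

72500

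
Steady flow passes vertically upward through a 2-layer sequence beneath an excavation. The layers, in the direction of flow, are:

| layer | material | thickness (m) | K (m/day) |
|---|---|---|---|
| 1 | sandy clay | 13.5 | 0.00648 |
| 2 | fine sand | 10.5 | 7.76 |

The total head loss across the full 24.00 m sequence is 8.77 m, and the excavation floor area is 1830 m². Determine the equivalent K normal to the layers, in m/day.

Flow is perpendicular to layering, so the layers act in series and the equivalent K is the thickness-weighted harmonic mean.
Total thickness L = 13.5 + 10.5 = 24.00 m.
Σ(b_i/K_i) = 13.5/0.00648 + 10.5/7.76 = 2085 d.
K_eq = L / Σ(b_i/K_i) = 24.00 / 2085 = 0.01151 m/day.

0.0115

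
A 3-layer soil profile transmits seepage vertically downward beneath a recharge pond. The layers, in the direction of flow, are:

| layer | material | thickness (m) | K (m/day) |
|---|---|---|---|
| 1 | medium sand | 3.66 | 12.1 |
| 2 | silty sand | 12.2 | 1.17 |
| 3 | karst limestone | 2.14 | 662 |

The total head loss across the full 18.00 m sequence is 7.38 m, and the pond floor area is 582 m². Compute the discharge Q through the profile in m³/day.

400

Flow is perpendicular to layering, so the layers act in series and the equivalent K is the thickness-weighted harmonic mean.
Total thickness L = 3.66 + 12.2 + 2.14 = 18.00 m.
Σ(b_i/K_i) = 3.66/12.1 + 12.2/1.17 + 2.14/662 = 10.73 d.
K_eq = L / Σ(b_i/K_i) = 18.00 / 10.73 = 1.677 m/day.
Q = K_eq · A · (Δh/L) = 1.677 × 582 × (7.38/18.00) = 400.2 m³/day.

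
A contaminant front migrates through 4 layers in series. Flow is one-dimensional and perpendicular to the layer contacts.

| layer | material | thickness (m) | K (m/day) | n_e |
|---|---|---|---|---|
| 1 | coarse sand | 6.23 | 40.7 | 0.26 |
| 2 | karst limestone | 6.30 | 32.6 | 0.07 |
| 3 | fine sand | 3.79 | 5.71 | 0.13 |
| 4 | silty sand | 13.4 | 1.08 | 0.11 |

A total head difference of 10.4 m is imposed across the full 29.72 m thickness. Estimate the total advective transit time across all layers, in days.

With flow normal to the layers, continuity requires the same specific discharge q through every layer.
Σ(b_i/K_i) = 6.23/40.7 + 6.30/32.6 + 3.79/5.71 + 13.4/1.08 = 13.42 d.
q = Δh / Σ(b_i/K_i) = 10.4 / 13.42 = 0.7751 m/day.
In each layer the seepage velocity is v_i = q/n_i, so the layer transit time is t_i = b_i·n_i / q:
  layer 1 (coarse sand): t_1 = 6.23 × 0.26 / 0.7751 = 2.090 d
  layer 2 (karst limestone): t_2 = 6.30 × 0.07 / 0.7751 = 0.5690 d
  layer 3 (fine sand): t_3 = 3.79 × 0.13 / 0.7751 = 0.6357 d
  layer 4 (silty sand): t_4 = 13.4 × 0.11 / 0.7751 = 1.902 d
Total t = Σ t_i = 5.196 days.

5.20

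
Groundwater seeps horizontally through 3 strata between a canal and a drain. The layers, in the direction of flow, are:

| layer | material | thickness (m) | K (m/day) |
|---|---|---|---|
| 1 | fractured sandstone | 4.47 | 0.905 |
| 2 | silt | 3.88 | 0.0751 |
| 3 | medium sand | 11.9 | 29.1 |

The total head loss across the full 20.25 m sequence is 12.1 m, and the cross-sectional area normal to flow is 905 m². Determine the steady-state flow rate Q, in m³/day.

Flow is perpendicular to layering, so the layers act in series and the equivalent K is the thickness-weighted harmonic mean.
Total thickness L = 4.47 + 3.88 + 11.9 = 20.25 m.
Σ(b_i/K_i) = 4.47/0.905 + 3.88/0.0751 + 11.9/29.1 = 57.01 d.
K_eq = L / Σ(b_i/K_i) = 20.25 / 57.01 = 0.3552 m/day.
Q = K_eq · A · (Δh/L) = 0.3552 × 905 × (12.1/20.25) = 192.1 m³/day.

192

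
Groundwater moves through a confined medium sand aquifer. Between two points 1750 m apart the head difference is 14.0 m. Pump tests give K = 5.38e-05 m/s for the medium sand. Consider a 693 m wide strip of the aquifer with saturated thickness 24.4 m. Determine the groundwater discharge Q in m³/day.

Convert K: 5.38e-05 m/s × 86400 = 4.648 m/day.
Cross-sectional area A = 693 × 24.4 = 16909 m².
Hydraulic gradient i = Δh / L = 14.0 / 1750 = 0.008000.
Darcy's law: Q = K · A · i = 4.648 × 16909 × 0.008000 = 628.8 m³/day.

629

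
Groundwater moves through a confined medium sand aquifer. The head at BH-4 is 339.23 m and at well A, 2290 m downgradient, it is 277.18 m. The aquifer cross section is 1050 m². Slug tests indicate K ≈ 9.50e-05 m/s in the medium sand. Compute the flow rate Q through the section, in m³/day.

234

Convert K: 9.50e-05 m/s × 86400 = 8.208 m/day.
Hydraulic gradient i = (339.23 − 277.18) / 2290 = 62.05 / 2290 = 0.02710.
Darcy's law: Q = K · A · i = 8.208 × 1050 × 0.02710 = 233.5 m³/day.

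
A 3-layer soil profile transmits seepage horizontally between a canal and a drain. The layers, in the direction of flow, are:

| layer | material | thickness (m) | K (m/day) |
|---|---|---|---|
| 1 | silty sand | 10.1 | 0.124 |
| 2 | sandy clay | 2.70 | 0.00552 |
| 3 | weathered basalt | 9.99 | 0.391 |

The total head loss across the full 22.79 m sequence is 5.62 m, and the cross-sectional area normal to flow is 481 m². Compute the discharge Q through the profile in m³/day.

4.53

Flow is perpendicular to layering, so the layers act in series and the equivalent K is the thickness-weighted harmonic mean.
Total thickness L = 10.1 + 2.70 + 9.99 = 22.79 m.
Σ(b_i/K_i) = 10.1/0.124 + 2.70/0.00552 + 9.99/0.391 = 596.1 d.
K_eq = L / Σ(b_i/K_i) = 22.79 / 596.1 = 0.03823 m/day.
Q = K_eq · A · (Δh/L) = 0.03823 × 481 × (5.62/22.79) = 4.535 m³/day.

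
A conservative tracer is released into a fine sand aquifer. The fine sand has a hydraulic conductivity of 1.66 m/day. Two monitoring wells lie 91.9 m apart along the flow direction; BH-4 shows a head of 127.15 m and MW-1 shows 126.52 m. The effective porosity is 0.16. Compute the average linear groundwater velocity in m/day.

0.0711

Hydraulic gradient i = (127.15 − 126.52) / 91.9 = 0.63 / 91.9 = 0.006855.
Darcy flux q = K · i = 1.660 × 0.006855 = 0.01138 m/day.
Seepage velocity v = q / n_e = 0.01138 / 0.16 = 0.07112 m/day.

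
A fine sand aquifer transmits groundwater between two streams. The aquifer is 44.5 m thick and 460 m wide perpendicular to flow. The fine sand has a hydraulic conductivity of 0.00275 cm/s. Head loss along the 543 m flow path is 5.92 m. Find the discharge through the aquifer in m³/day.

530

Convert K: 0.00275 cm/s × 864 = 2.376 m/day.
Cross-sectional area A = 460 × 44.5 = 20470 m².
Hydraulic gradient i = Δh / L = 5.92 / 543 = 0.01090.
Darcy's law: Q = K · A · i = 2.376 × 20470 × 0.01090 = 530.3 m³/day.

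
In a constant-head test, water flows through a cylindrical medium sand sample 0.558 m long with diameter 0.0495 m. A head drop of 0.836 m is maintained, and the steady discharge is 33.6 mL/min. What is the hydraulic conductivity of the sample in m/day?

16.8

Cross-sectional area A = π·(d/2)² = π × (0.0495/2)² = 0.001924 m².
Convert discharge: 33.6 mL/min = 5.600e-07 m³/s.
Darcy's law rearranged: K = Q·L / (A·Δh) = 5.600e-07 × 0.558 / (0.001924 × 0.836) = 0.0001942 m/s = 16.78 m/day.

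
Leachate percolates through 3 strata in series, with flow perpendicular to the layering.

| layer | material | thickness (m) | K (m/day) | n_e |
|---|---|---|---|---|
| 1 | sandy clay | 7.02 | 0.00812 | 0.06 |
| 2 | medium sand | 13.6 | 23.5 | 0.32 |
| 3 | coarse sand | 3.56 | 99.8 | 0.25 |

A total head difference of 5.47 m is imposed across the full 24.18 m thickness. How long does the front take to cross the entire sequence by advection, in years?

With flow normal to the layers, continuity requires the same specific discharge q through every layer.
Σ(b_i/K_i) = 7.02/0.00812 + 13.6/23.5 + 3.56/99.8 = 865.1 d.
q = Δh / Σ(b_i/K_i) = 5.47 / 865.1 = 0.006323 m/day.
In each layer the seepage velocity is v_i = q/n_i, so the layer transit time is t_i = b_i·n_i / q:
  layer 1 (sandy clay): t_1 = 7.02 × 0.06 / 0.006323 = 66.62 d
  layer 2 (medium sand): t_2 = 13.6 × 0.32 / 0.006323 = 688.3 d
  layer 3 (coarse sand): t_3 = 3.56 × 0.25 / 0.006323 = 140.8 d
Total t = Σ t_i = 895.7 days = 2.452 years.

2.45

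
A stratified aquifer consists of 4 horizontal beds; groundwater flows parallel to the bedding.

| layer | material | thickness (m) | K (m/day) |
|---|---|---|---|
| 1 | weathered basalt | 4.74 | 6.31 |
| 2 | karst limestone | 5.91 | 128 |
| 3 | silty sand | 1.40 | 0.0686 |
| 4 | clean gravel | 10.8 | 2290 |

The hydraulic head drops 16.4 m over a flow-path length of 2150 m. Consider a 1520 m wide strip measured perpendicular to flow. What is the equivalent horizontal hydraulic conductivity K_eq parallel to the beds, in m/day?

Flow is parallel to layering, so each bed carries its own Darcy discharge and the transmissivities add.
Σ(K_i·b_i) = 6.31×4.74 + 128×5.91 + 0.0686×1.40 + 2290×10.8 = 25518 m²/day.
Total thickness b = 22.85 m, so K_eq = Σ(K_i·b_i)/b = 1117 m/day.

1120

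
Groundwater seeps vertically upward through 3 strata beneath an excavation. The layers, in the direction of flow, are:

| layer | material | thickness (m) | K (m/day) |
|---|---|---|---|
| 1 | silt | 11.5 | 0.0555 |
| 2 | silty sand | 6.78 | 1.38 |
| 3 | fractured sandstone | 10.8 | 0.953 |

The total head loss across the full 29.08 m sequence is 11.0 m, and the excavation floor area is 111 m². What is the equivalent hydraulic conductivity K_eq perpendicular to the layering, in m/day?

0.130

Flow is perpendicular to layering, so the layers act in series and the equivalent K is the thickness-weighted harmonic mean.
Total thickness L = 11.5 + 6.78 + 10.8 = 29.08 m.
Σ(b_i/K_i) = 11.5/0.0555 + 6.78/1.38 + 10.8/0.953 = 223.5 d.
K_eq = L / Σ(b_i/K_i) = 29.08 / 223.5 = 0.1301 m/day.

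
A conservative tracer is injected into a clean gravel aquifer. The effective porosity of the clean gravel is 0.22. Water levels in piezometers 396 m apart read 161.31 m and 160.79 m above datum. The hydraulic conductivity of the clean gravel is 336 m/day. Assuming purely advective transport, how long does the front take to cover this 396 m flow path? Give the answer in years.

Hydraulic gradient i = (161.31 − 160.79) / 396 = 0.52 / 396 = 0.001313.
Darcy flux q = K · i = 336.0 × 0.001313 = 0.4412 m/day.
Seepage velocity v = q / n_e = 0.4412 / 0.22 = 2.006 m/day.
Travel time t = L / v = 396 / 2.006 = 197.5 days = 0.5406 years.

0.541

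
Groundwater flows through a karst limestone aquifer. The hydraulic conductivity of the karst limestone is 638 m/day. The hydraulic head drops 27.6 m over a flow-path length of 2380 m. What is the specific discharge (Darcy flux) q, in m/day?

7.40

Hydraulic gradient i = Δh / L = 27.6 / 2380 = 0.01160.
Specific discharge q = K · i = 638.0 × 0.01160 = 7.399 m/day.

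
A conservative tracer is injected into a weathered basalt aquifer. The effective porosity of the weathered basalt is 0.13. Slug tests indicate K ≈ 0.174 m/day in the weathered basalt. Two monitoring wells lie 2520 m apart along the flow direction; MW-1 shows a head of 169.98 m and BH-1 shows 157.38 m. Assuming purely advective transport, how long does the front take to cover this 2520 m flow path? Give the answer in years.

Hydraulic gradient i = (169.98 − 157.38) / 2520 = 12.6 / 2520 = 0.005000.
Darcy flux q = K · i = 0.1740 × 0.005000 = 0.0008700 m/day.
Seepage velocity v = q / n_e = 0.0008700 / 0.13 = 0.006692 m/day.
Travel time t = L / v = 2520 / 0.006692 = 3.766e+05 days = 1031 years.

1030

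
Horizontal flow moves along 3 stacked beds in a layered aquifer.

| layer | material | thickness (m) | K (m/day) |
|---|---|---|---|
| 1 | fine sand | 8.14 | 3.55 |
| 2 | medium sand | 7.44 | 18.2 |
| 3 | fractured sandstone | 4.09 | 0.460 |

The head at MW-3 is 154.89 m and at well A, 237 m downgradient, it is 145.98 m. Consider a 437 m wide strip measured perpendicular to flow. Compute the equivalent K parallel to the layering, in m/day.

Flow is parallel to layering, so each bed carries its own Darcy discharge and the transmissivities add.
Σ(K_i·b_i) = 3.55×8.14 + 18.2×7.44 + 0.460×4.09 = 166.2 m²/day.
Total thickness b = 19.67 m, so K_eq = Σ(K_i·b_i)/b = 8.449 m/day.

8.45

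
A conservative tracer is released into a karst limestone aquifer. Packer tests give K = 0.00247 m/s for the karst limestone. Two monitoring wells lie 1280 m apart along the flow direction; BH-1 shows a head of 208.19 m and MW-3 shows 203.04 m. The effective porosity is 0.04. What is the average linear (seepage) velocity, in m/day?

Convert K: 0.00247 m/s × 86400 = 213.4 m/day.
Hydraulic gradient i = (208.19 − 203.04) / 1280 = 5.15 / 1280 = 0.004023.
Darcy flux q = K · i = 213.4 × 0.004023 = 0.8586 m/day.
Seepage velocity v = q / n_e = 0.8586 / 0.04 = 21.47 m/day.

21.5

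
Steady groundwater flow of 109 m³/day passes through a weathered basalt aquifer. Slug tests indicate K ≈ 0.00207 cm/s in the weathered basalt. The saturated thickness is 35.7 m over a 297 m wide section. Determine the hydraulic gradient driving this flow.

Convert K: 0.00207 cm/s × 864 = 1.788 m/day.
Cross-sectional area A = 297 × 35.7 = 10603 m².
From Q = K·A·i, i = Q / (K·A) = 109 / (1.788 × 10603) = 0.005748.

0.00575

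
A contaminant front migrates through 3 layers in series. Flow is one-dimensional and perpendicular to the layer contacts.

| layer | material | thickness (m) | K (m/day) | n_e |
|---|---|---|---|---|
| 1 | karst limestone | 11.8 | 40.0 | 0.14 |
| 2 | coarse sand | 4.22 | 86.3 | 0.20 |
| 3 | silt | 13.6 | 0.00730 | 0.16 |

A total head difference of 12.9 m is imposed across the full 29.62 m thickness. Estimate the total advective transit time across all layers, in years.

With flow normal to the layers, continuity requires the same specific discharge q through every layer.
Σ(b_i/K_i) = 11.8/40.0 + 4.22/86.3 + 13.6/0.00730 = 1863 d.
q = Δh / Σ(b_i/K_i) = 12.9 / 1863 = 0.006923 m/day.
In each layer the seepage velocity is v_i = q/n_i, so the layer transit time is t_i = b_i·n_i / q:
  layer 1 (karst limestone): t_1 = 11.8 × 0.14 / 0.006923 = 238.6 d
  layer 2 (coarse sand): t_2 = 4.22 × 0.20 / 0.006923 = 121.9 d
  layer 3 (silt): t_3 = 13.6 × 0.16 / 0.006923 = 314.3 d
Total t = Σ t_i = 674.9 days = 1.848 years.

1.85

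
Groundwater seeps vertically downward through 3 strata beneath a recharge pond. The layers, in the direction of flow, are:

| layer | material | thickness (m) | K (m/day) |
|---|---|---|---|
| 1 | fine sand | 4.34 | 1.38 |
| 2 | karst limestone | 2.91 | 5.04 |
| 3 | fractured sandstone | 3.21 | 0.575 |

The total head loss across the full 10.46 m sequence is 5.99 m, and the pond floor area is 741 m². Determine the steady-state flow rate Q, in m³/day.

Flow is perpendicular to layering, so the layers act in series and the equivalent K is the thickness-weighted harmonic mean.
Total thickness L = 4.34 + 2.91 + 3.21 = 10.46 m.
Σ(b_i/K_i) = 4.34/1.38 + 2.91/5.04 + 3.21/0.575 = 9.305 d.
K_eq = L / Σ(b_i/K_i) = 10.46 / 9.305 = 1.124 m/day.
Q = K_eq · A · (Δh/L) = 1.124 × 741 × (5.99/10.46) = 477.0 m³/day.

477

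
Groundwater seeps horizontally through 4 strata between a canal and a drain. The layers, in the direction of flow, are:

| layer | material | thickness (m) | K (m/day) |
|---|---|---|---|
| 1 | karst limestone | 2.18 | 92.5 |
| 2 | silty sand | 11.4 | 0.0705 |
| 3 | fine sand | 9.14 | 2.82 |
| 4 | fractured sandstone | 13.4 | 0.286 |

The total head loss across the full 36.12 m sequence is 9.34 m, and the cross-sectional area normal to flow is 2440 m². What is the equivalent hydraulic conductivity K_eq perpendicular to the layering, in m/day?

0.171

Flow is perpendicular to layering, so the layers act in series and the equivalent K is the thickness-weighted harmonic mean.
Total thickness L = 2.18 + 11.4 + 9.14 + 13.4 = 36.12 m.
Σ(b_i/K_i) = 2.18/92.5 + 11.4/0.0705 + 9.14/2.82 + 13.4/0.286 = 211.8 d.
K_eq = L / Σ(b_i/K_i) = 36.12 / 211.8 = 0.1705 m/day.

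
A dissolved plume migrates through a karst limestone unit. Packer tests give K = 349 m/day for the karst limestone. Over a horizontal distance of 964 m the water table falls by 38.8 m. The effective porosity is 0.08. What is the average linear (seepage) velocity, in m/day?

176

Hydraulic gradient i = Δh / L = 38.8 / 964 = 0.04025.
Darcy flux q = K · i = 349.0 × 0.04025 = 14.05 m/day.
Seepage velocity v = q / n_e = 14.05 / 0.08 = 175.6 m/day.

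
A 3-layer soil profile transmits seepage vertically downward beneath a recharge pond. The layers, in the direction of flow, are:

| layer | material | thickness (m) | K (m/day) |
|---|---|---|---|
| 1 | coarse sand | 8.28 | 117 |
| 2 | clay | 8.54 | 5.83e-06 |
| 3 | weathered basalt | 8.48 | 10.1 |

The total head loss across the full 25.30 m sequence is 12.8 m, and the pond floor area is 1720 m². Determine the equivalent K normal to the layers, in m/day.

1.73e-05

Flow is perpendicular to layering, so the layers act in series and the equivalent K is the thickness-weighted harmonic mean.
Total thickness L = 8.28 + 8.54 + 8.48 = 25.30 m.
Σ(b_i/K_i) = 8.28/117 + 8.54/5.83e-06 + 8.48/10.1 = 1.465e+06 d.
K_eq = L / Σ(b_i/K_i) = 25.30 / 1.465e+06 = 1.727e-05 m/day.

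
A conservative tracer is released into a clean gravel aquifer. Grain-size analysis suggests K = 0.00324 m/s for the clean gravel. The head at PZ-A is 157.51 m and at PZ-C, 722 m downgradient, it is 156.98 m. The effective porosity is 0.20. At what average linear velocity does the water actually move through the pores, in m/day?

Convert K: 0.00324 m/s × 86400 = 279.9 m/day.
Hydraulic gradient i = (157.51 − 156.98) / 722 = 0.53 / 722 = 0.0007341.
Darcy flux q = K · i = 279.9 × 0.0007341 = 0.2055 m/day.
Seepage velocity v = q / n_e = 0.2055 / 0.20 = 1.027 m/day.

1.03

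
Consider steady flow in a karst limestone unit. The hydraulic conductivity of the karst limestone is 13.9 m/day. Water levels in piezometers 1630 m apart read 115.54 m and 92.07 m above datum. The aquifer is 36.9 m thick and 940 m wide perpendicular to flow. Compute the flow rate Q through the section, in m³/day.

6940

Cross-sectional area A = 940 × 36.9 = 34686 m².
Hydraulic gradient i = (115.54 − 92.07) / 1630 = 23.47 / 1630 = 0.01440.
Darcy's law: Q = K · A · i = 13.90 × 34686 × 0.01440 = 6942 m³/day.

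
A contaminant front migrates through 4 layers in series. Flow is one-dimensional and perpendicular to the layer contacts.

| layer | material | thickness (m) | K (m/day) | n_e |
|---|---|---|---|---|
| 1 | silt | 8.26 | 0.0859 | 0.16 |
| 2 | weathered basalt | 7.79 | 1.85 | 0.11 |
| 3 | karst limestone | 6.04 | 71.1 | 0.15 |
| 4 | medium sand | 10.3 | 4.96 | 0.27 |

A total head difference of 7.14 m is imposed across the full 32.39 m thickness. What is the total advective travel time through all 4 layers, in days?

With flow normal to the layers, continuity requires the same specific discharge q through every layer.
Σ(b_i/K_i) = 8.26/0.0859 + 7.79/1.85 + 6.04/71.1 + 10.3/4.96 = 102.5 d.
q = Δh / Σ(b_i/K_i) = 7.14 / 102.5 = 0.06964 m/day.
In each layer the seepage velocity is v_i = q/n_i, so the layer transit time is t_i = b_i·n_i / q:
  layer 1 (silt): t_1 = 8.26 × 0.16 / 0.06964 = 18.98 d
  layer 2 (weathered basalt): t_2 = 7.79 × 0.11 / 0.06964 = 12.31 d
  layer 3 (karst limestone): t_3 = 6.04 × 0.15 / 0.06964 = 13.01 d
  layer 4 (medium sand): t_4 = 10.3 × 0.27 / 0.06964 = 39.94 d
Total t = Σ t_i = 84.23 days.

84.2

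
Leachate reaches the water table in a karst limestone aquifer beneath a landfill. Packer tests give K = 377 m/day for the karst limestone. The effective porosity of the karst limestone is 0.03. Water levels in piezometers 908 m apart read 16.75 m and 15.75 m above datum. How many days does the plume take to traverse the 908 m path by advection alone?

65.6

Hydraulic gradient i = (16.75 − 15.75) / 908 = 1 / 908 = 0.001101.
Darcy flux q = K · i = 377.0 × 0.001101 = 0.4152 m/day.
Seepage velocity v = q / n_e = 0.4152 / 0.03 = 13.84 m/day.
Travel time t = L / v = 908 / 13.84 = 65.61 days.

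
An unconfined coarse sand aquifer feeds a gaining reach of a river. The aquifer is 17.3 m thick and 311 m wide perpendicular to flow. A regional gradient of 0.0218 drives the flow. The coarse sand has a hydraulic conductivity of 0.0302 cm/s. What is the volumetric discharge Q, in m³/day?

Convert K: 0.0302 cm/s × 864 = 26.09 m/day.
Cross-sectional area A = 311 × 17.3 = 5380 m².
Hydraulic gradient i = 0.0218.
Darcy's law: Q = K · A · i = 26.09 × 5380 × 0.02180 = 3060 m³/day.

3060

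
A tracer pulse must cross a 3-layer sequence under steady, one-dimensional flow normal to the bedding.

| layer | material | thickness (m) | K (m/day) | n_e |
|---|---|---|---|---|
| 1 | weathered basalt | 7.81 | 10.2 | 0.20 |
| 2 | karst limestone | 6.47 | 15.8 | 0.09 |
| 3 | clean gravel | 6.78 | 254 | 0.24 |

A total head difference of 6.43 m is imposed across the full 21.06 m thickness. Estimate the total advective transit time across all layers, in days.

With flow normal to the layers, continuity requires the same specific discharge q through every layer.
Σ(b_i/K_i) = 7.81/10.2 + 6.47/15.8 + 6.78/254 = 1.202 d.
q = Δh / Σ(b_i/K_i) = 6.43 / 1.202 = 5.350 m/day.
In each layer the seepage velocity is v_i = q/n_i, so the layer transit time is t_i = b_i·n_i / q:
  layer 1 (weathered basalt): t_1 = 7.81 × 0.20 / 5.350 = 0.2920 d
  layer 2 (karst limestone): t_2 = 6.47 × 0.09 / 5.350 = 0.1088 d
  layer 3 (clean gravel): t_3 = 6.78 × 0.24 / 5.350 = 0.3042 d
Total t = Σ t_i = 0.7050 days.

0.705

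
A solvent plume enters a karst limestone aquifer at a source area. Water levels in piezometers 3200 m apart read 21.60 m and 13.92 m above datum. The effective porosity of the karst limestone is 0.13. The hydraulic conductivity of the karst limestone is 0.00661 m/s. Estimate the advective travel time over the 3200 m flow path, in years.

0.831

Convert K: 0.00661 m/s × 86400 = 571.1 m/day.
Hydraulic gradient i = (21.60 − 13.92) / 3200 = 7.68 / 3200 = 0.002400.
Darcy flux q = K · i = 571.1 × 0.002400 = 1.371 m/day.
Seepage velocity v = q / n_e = 1.371 / 0.13 = 10.54 m/day.
Travel time t = L / v = 3200 / 10.54 = 303.5 days = 0.8310 years.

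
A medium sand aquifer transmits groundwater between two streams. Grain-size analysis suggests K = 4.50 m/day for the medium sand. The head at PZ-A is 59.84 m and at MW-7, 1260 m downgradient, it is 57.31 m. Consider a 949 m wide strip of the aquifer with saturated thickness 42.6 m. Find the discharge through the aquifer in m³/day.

365

Cross-sectional area A = 949 × 42.6 = 40427 m².
Hydraulic gradient i = (59.84 − 57.31) / 1260 = 2.53 / 1260 = 0.002008.
Darcy's law: Q = K · A · i = 4.500 × 40427 × 0.002008 = 365.3 m³/day.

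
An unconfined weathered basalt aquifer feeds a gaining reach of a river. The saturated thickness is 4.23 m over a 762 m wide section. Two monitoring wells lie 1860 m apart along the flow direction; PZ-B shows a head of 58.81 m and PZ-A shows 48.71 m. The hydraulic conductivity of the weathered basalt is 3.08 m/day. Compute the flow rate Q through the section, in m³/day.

Cross-sectional area A = 762 × 4.23 = 3223 m².
Hydraulic gradient i = (58.81 − 48.71) / 1860 = 10.1 / 1860 = 0.005430.
Darcy's law: Q = K · A · i = 3.080 × 3223 × 0.005430 = 53.91 m³/day.

53.9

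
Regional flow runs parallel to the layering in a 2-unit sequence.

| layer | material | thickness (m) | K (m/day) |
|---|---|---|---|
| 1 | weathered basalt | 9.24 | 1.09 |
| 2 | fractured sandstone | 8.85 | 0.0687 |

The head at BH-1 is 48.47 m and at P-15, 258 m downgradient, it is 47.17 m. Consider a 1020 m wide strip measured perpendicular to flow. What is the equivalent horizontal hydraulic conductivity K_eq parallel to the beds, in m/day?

0.590

Flow is parallel to layering, so each bed carries its own Darcy discharge and the transmissivities add.
Σ(K_i·b_i) = 1.09×9.24 + 0.0687×8.85 = 10.68 m²/day.
Total thickness b = 18.09 m, so K_eq = Σ(K_i·b_i)/b = 0.5904 m/day.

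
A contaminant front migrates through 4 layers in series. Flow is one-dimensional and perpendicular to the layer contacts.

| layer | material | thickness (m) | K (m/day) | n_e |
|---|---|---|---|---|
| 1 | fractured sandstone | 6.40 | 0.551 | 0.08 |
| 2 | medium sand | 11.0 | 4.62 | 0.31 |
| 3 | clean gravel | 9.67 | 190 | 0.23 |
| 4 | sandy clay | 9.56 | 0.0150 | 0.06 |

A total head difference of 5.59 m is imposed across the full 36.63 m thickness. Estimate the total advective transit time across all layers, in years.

With flow normal to the layers, continuity requires the same specific discharge q through every layer.
Σ(b_i/K_i) = 6.40/0.551 + 11.0/4.62 + 9.67/190 + 9.56/0.0150 = 651.4 d.
q = Δh / Σ(b_i/K_i) = 5.59 / 651.4 = 0.008582 m/day.
In each layer the seepage velocity is v_i = q/n_i, so the layer transit time is t_i = b_i·n_i / q:
  layer 1 (fractured sandstone): t_1 = 6.40 × 0.08 / 0.008582 = 59.66 d
  layer 2 (medium sand): t_2 = 11.0 × 0.31 / 0.008582 = 397.4 d
  layer 3 (clean gravel): t_3 = 9.67 × 0.23 / 0.008582 = 259.2 d
  layer 4 (sandy clay): t_4 = 9.56 × 0.06 / 0.008582 = 66.84 d
Total t = Σ t_i = 783.0 days = 2.144 years.

2.14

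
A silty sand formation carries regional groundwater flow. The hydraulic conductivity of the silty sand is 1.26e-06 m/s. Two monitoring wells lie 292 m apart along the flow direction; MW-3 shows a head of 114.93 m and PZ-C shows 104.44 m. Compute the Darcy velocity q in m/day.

Convert K: 1.26e-06 m/s × 86400 = 0.1089 m/day.
Hydraulic gradient i = (114.93 − 104.44) / 292 = 10.49 / 292 = 0.03592.
Specific discharge q = K · i = 0.1089 × 0.03592 = 0.003911 m/day.

0.00391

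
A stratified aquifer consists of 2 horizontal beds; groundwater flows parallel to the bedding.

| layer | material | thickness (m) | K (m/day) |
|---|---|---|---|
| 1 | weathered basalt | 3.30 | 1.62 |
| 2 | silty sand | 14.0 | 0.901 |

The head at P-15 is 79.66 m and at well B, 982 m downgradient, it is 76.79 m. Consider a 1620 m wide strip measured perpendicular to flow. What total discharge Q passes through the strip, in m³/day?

Flow is parallel to layering, so each bed carries its own Darcy discharge and the transmissivities add.
Σ(K_i·b_i) = 1.62×3.30 + 0.901×14.0 = 17.96 m²/day.
Hydraulic gradient i = (79.66 − 76.79) / 982 = 2.87 / 982 = 0.002923.
Q = Σ(K_i·b_i) · W · i = 17.96 × 1620 × 0.002923 = 85.03 m³/day.

85.0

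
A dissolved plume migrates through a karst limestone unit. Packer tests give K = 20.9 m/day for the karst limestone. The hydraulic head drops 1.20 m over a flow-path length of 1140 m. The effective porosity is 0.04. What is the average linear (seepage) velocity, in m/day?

0.550

Hydraulic gradient i = Δh / L = 1.20 / 1140 = 0.001053.
Darcy flux q = K · i = 20.90 × 0.001053 = 0.02200 m/day.
Seepage velocity v = q / n_e = 0.02200 / 0.04 = 0.5500 m/day.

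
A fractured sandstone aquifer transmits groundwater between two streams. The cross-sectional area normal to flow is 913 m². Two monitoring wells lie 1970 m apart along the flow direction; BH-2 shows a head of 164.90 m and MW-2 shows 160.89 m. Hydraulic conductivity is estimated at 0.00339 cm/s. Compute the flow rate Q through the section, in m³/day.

Convert K: 0.00339 cm/s × 864 = 2.929 m/day.
Hydraulic gradient i = (164.90 − 160.89) / 1970 = 4.01 / 1970 = 0.002036.
Darcy's law: Q = K · A · i = 2.929 × 913.0 × 0.002036 = 5.443 m³/day.

5.44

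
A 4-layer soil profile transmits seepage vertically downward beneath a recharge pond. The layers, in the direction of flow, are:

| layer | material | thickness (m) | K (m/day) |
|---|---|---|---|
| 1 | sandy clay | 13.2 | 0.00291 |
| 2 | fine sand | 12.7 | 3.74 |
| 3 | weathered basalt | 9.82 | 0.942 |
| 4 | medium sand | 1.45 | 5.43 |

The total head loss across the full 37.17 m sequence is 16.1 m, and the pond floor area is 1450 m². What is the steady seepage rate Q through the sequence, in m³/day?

5.13

Flow is perpendicular to layering, so the layers act in series and the equivalent K is the thickness-weighted harmonic mean.
Total thickness L = 13.2 + 12.7 + 9.82 + 1.45 = 37.17 m.
Σ(b_i/K_i) = 13.2/0.00291 + 12.7/3.74 + 9.82/0.942 + 1.45/5.43 = 4550 d.
K_eq = L / Σ(b_i/K_i) = 37.17 / 4550 = 0.008169 m/day.
Q = K_eq · A · (Δh/L) = 0.008169 × 1450 × (16.1/37.17) = 5.131 m³/day.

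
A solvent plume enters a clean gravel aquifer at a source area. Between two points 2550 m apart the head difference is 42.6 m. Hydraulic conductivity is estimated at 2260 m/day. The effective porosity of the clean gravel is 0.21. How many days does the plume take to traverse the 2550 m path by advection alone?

14.2

Hydraulic gradient i = Δh / L = 42.6 / 2550 = 0.01671.
Darcy flux q = K · i = 2260 × 0.01671 = 37.76 m/day.
Seepage velocity v = q / n_e = 37.76 / 0.21 = 179.8 m/day.
Travel time t = L / v = 2550 / 179.8 = 14.18 days.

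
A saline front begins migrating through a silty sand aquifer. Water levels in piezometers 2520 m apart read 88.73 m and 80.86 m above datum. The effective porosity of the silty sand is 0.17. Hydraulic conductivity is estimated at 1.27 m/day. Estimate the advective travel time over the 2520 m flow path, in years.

Hydraulic gradient i = (88.73 − 80.86) / 2520 = 7.87 / 2520 = 0.003123.
Darcy flux q = K · i = 1.270 × 0.003123 = 0.003966 m/day.
Seepage velocity v = q / n_e = 0.003966 / 0.17 = 0.02333 m/day.
Travel time t = L / v = 2520 / 0.02333 = 1.080e+05 days = 295.7 years.

296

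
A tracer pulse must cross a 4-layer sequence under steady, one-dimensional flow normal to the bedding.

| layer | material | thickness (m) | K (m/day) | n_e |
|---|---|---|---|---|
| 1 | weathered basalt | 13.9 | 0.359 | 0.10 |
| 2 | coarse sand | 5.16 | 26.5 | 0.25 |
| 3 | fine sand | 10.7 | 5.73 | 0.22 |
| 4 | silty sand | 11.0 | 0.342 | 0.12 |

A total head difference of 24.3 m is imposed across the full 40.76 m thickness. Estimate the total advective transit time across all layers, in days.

19.1

With flow normal to the layers, continuity requires the same specific discharge q through every layer.
Σ(b_i/K_i) = 13.9/0.359 + 5.16/26.5 + 10.7/5.73 + 11.0/0.342 = 72.94 d.
q = Δh / Σ(b_i/K_i) = 24.3 / 72.94 = 0.3331 m/day.
In each layer the seepage velocity is v_i = q/n_i, so the layer transit time is t_i = b_i·n_i / q:
  layer 1 (weathered basalt): t_1 = 13.9 × 0.10 / 0.3331 = 4.173 d
  layer 2 (coarse sand): t_2 = 5.16 × 0.25 / 0.3331 = 3.872 d
  layer 3 (fine sand): t_3 = 10.7 × 0.22 / 0.3331 = 7.066 d
  layer 4 (silty sand): t_4 = 11.0 × 0.12 / 0.3331 = 3.962 d
Total t = Σ t_i = 19.07 days.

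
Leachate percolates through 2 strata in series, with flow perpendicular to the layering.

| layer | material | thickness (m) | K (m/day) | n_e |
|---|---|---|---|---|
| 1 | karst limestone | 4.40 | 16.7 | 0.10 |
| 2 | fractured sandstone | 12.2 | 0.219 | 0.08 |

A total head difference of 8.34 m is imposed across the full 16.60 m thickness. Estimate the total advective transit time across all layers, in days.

9.50

With flow normal to the layers, continuity requires the same specific discharge q through every layer.
Σ(b_i/K_i) = 4.40/16.7 + 12.2/0.219 = 55.97 d.
q = Δh / Σ(b_i/K_i) = 8.34 / 55.97 = 0.1490 m/day.
In each layer the seepage velocity is v_i = q/n_i, so the layer transit time is t_i = b_i·n_i / q:
  layer 1 (karst limestone): t_1 = 4.40 × 0.10 / 0.1490 = 2.953 d
  layer 2 (fractured sandstone): t_2 = 12.2 × 0.08 / 0.1490 = 6.550 d
Total t = Σ t_i = 9.503 days.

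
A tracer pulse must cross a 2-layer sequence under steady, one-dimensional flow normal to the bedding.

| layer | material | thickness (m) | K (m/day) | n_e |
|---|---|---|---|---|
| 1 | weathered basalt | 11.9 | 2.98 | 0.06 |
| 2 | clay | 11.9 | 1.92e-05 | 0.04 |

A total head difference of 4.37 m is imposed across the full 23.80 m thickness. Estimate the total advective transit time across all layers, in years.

With flow normal to the layers, continuity requires the same specific discharge q through every layer.
Σ(b_i/K_i) = 11.9/2.98 + 11.9/1.92e-05 = 6.198e+05 d.
q = Δh / Σ(b_i/K_i) = 4.37 / 6.198e+05 = 7.051e-06 m/day.
In each layer the seepage velocity is v_i = q/n_i, so the layer transit time is t_i = b_i·n_i / q:
  layer 1 (weathered basalt): t_1 = 11.9 × 0.06 / 7.051e-06 = 1.013e+05 d
  layer 2 (clay): t_2 = 11.9 × 0.04 / 7.051e-06 = 67511 d
Total t = Σ t_i = 1.688e+05 days = 462.1 years.

462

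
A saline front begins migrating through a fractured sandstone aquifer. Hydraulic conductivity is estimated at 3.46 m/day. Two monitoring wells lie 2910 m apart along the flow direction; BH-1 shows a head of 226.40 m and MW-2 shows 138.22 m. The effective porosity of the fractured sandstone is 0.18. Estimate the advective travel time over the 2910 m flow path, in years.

Hydraulic gradient i = (226.40 − 138.22) / 2910 = 88.18 / 2910 = 0.03030.
Darcy flux q = K · i = 3.460 × 0.03030 = 0.1048 m/day.
Seepage velocity v = q / n_e = 0.1048 / 0.18 = 0.5825 m/day.
Travel time t = L / v = 2910 / 0.5825 = 4996 days = 13.68 years.

13.7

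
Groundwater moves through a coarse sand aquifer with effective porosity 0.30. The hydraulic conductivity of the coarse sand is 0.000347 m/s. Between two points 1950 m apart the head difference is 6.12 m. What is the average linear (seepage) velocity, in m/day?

0.314

Convert K: 0.000347 m/s × 86400 = 29.98 m/day.
Hydraulic gradient i = Δh / L = 6.12 / 1950 = 0.003138.
Darcy flux q = K · i = 29.98 × 0.003138 = 0.09409 m/day.
Seepage velocity v = q / n_e = 0.09409 / 0.30 = 0.3136 m/day.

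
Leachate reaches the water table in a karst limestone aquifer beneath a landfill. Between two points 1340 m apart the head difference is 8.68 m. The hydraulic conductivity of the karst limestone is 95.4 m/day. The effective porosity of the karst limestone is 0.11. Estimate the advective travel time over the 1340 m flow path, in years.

0.653

Hydraulic gradient i = Δh / L = 8.68 / 1340 = 0.006478.
Darcy flux q = K · i = 95.40 × 0.006478 = 0.6180 m/day.
Seepage velocity v = q / n_e = 0.6180 / 0.11 = 5.618 m/day.
Travel time t = L / v = 1340 / 5.618 = 238.5 days = 0.6530 years.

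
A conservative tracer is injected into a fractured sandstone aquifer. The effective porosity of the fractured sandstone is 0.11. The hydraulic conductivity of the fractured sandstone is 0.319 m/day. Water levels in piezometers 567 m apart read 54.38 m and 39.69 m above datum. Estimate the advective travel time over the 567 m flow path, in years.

20.7

Hydraulic gradient i = (54.38 − 39.69) / 567 = 14.69 / 567 = 0.02591.
Darcy flux q = K · i = 0.3190 × 0.02591 = 0.008265 m/day.
Seepage velocity v = q / n_e = 0.008265 / 0.11 = 0.07513 m/day.
Travel time t = L / v = 567 / 0.07513 = 7547 days = 20.66 years.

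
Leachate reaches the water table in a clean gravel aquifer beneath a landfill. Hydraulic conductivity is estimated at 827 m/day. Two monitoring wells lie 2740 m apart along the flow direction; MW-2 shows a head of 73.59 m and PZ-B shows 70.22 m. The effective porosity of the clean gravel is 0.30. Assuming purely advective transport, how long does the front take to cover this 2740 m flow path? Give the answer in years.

Hydraulic gradient i = (73.59 − 70.22) / 2740 = 3.37 / 2740 = 0.001230.
Darcy flux q = K · i = 827.0 × 0.001230 = 1.017 m/day.
Seepage velocity v = q / n_e = 1.017 / 0.30 = 3.390 m/day.
Travel time t = L / v = 2740 / 3.390 = 808.1 days = 2.213 years.

2.21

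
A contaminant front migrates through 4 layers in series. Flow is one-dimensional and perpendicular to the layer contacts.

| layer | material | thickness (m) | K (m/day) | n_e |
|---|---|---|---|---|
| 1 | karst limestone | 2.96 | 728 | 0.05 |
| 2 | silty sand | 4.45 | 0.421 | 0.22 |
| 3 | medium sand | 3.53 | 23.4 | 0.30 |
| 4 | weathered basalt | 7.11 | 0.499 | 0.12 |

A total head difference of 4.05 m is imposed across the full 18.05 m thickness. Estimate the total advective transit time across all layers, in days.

18.7

With flow normal to the layers, continuity requires the same specific discharge q through every layer.
Σ(b_i/K_i) = 2.96/728 + 4.45/0.421 + 3.53/23.4 + 7.11/0.499 = 24.97 d.
q = Δh / Σ(b_i/K_i) = 4.05 / 24.97 = 0.1622 m/day.
In each layer the seepage velocity is v_i = q/n_i, so the layer transit time is t_i = b_i·n_i / q:
  layer 1 (karst limestone): t_1 = 2.96 × 0.05 / 0.1622 = 0.9126 d
  layer 2 (silty sand): t_2 = 4.45 × 0.22 / 0.1622 = 6.037 d
  layer 3 (medium sand): t_3 = 3.53 × 0.30 / 0.1622 = 6.530 d
  layer 4 (weathered basalt): t_4 = 7.11 × 0.12 / 0.1622 = 5.261 d
Total t = Σ t_i = 18.74 days.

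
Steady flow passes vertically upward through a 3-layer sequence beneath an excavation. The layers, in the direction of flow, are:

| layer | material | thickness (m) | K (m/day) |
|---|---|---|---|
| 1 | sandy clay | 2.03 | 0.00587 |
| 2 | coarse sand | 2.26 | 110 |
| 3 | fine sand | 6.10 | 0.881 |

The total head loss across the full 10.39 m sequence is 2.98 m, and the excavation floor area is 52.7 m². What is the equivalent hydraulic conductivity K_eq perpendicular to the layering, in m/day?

0.0295

Flow is perpendicular to layering, so the layers act in series and the equivalent K is the thickness-weighted harmonic mean.
Total thickness L = 2.03 + 2.26 + 6.10 = 10.39 m.
Σ(b_i/K_i) = 2.03/0.00587 + 2.26/110 + 6.10/0.881 = 352.8 d.
K_eq = L / Σ(b_i/K_i) = 10.39 / 352.8 = 0.02945 m/day.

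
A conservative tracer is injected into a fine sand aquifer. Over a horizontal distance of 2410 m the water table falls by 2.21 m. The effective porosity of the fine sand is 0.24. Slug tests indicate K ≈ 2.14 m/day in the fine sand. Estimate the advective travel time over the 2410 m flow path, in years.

Hydraulic gradient i = Δh / L = 2.21 / 2410 = 0.0009170.
Darcy flux q = K · i = 2.140 × 0.0009170 = 0.001962 m/day.
Seepage velocity v = q / n_e = 0.001962 / 0.24 = 0.008177 m/day.
Travel time t = L / v = 2410 / 0.008177 = 2.947e+05 days = 807.0 years.

807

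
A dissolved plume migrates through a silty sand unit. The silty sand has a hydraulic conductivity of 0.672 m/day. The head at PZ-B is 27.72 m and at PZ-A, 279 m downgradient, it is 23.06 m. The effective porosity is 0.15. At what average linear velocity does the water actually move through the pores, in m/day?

Hydraulic gradient i = (27.72 − 23.06) / 279 = 4.66 / 279 = 0.01670.
Darcy flux q = K · i = 0.6720 × 0.01670 = 0.01122 m/day.
Seepage velocity v = q / n_e = 0.01122 / 0.15 = 0.07483 m/day.

0.0748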